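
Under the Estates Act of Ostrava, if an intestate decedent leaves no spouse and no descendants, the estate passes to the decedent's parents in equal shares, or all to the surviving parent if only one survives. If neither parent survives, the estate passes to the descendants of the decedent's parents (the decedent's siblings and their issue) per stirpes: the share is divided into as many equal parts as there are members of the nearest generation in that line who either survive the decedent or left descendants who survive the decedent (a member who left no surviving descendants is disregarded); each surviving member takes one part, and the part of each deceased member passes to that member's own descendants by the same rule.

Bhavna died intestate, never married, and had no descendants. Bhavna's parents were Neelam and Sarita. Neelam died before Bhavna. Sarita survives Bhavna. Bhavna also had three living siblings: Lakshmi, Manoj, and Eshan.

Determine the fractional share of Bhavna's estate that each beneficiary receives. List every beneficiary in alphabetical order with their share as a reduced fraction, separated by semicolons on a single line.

Sarita 1

Only one parent, Sarita, survives, so Sarita takes the entire estate. The siblings take nothing because a surviving parent has priority.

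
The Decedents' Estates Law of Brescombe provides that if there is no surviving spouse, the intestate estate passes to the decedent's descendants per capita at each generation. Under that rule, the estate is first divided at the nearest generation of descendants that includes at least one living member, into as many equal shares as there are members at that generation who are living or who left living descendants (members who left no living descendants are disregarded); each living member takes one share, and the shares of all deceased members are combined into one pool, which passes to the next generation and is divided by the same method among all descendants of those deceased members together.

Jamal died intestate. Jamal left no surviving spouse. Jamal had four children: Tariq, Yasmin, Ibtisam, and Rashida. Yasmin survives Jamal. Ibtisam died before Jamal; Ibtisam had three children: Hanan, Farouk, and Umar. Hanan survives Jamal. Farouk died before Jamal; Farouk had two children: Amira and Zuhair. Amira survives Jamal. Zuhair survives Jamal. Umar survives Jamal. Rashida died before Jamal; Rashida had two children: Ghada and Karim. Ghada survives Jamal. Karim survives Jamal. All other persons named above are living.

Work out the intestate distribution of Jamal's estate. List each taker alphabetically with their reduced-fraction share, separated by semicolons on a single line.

There is no surviving spouse, so the entire estate passes to Jamal's descendants per capita at each generation.
At generation 1 (Tariq, Yasmin, Ibtisam, Rashida) there are 4 shares of (1)/4 = 1/4 each.
Living: Tariq and Yasmin — each takes 1/4.
Deceased: Ibtisam and Rashida. Their combined 1/2 is pooled and carried to generation 2.
At generation 2 (Hanan, Farouk, Umar, Ghada, Karim) there are 5 shares of (1/2)/5 = 1/10 each.
Living: Hanan, Umar, Ghada, and Karim — each takes 1/10.
Deceased: Farouk. That 1/10 share is carried to generation 3.
At generation 3 (Amira, Zuhair) there are 2 shares of (1/10)/2 = 1/20 each.
Living: Amira and Zuhair — each takes 1/20.

Amira 1/20; Ghada 1/10; Hanan 1/10; Karim 1/10; Tariq 1/4; Umar 1/10; Yasmin 1/4; Zuhair 1/20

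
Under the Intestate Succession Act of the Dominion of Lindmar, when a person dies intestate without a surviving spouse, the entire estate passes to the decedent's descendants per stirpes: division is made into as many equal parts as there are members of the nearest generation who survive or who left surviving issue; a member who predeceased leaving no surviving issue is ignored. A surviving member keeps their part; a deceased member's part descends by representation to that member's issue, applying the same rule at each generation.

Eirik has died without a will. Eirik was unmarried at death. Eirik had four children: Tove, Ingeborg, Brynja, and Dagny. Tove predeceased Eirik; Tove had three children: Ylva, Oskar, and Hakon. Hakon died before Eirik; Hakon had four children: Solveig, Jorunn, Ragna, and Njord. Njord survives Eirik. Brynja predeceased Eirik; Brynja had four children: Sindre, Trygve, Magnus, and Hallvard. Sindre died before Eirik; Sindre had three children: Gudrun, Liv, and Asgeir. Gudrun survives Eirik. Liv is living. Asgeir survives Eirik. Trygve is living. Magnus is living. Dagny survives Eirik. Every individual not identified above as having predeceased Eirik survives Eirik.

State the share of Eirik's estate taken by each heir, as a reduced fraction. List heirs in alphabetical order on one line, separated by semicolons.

Asgeir 1/48; Dagny 1/4; Gudrun 1/48; Hallvard 1/16; Ingeborg 1/4; Jorunn 1/48; Liv 1/48; Magnus 1/16; Njord 1/48; Oskar 1/12; Ragna 1/48; Solveig 1/48; Trygve 1/16; Ylva 1/12

There is no surviving spouse, so the entire estate passes to Eirik's descendants per stirpes.
The estate is divided into 4 equal shares of 1/4 among Tove, Ingeborg, Brynja, Dagny.
Tove predeceased; the 1/4 allotted to Tove's branch passes to Tove's issue by representation.
The 1/4 is divided into 3 equal shares of 1/12 among Ylva, Oskar, Hakon.
Ylva is living and takes 1/12.
Oskar is living and takes 1/12.
Hakon predeceased; the 1/12 allotted to Hakon's branch passes to Hakon's issue by representation.
The 1/12 is divided into 4 equal shares of 1/48 among Solveig, Jorunn, Ragna, Njord.
Solveig is living and takes 1/48.
Jorunn is living and takes 1/48.
Ragna is living and takes 1/48.
Njord is living and takes 1/48.
Ingeborg is living and takes 1/4.
Brynja predeceased; the 1/4 allotted to Brynja's branch passes to Brynja's issue by representation.
The 1/4 is divided into 4 equal shares of 1/16 among Sindre, Trygve, Magnus, Hallvard.
Sindre predeceased; the 1/16 allotted to Sindre's branch passes to Sindre's issue by representation.
The 1/16 is divided into 3 equal shares of 1/48 among Gudrun, Liv, Asgeir.
Gudrun is living and takes 1/48.
Liv is living and takes 1/48.
Asgeir is living and takes 1/48.
Trygve is living and takes 1/16.
Magnus is living and takes 1/16.
Hallvard is living and takes 1/16.
Dagny is living and takes 1/4.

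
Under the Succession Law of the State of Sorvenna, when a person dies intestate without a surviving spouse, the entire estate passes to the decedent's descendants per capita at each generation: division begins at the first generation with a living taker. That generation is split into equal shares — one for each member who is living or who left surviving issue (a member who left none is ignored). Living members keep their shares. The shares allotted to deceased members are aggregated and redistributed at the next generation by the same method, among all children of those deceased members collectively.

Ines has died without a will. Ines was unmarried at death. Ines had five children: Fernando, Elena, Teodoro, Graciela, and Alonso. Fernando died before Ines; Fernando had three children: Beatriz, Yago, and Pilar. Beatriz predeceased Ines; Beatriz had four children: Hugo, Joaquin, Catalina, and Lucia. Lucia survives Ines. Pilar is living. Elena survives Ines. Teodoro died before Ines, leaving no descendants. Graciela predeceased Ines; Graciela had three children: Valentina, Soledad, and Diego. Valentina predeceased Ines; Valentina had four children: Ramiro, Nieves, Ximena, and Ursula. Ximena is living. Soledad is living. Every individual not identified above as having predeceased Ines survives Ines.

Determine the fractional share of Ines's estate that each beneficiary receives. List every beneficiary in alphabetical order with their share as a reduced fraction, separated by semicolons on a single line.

There is no surviving spouse, so the entire estate passes to Ines's descendants per capita at each generation.
At generation 1 (Fernando, Elena, Graciela, Alonso) there are 4 shares of (1)/4 = 1/4 each.
Living: Elena and Alonso — each takes 1/4.
Deceased: Fernando and Graciela. Their combined 1/2 is pooled and carried to generation 2.
At generation 2 (Beatriz, Yago, Pilar, Valentina, Soledad, Diego) there are 6 shares of (1/2)/6 = 1/12 each.
Living: Yago, Pilar, Soledad, and Diego — each takes 1/12.
Deceased: Beatriz and Valentina. Their combined 1/6 is pooled and carried to generation 3.
At generation 3 (Hugo, Joaquin, Catalina, Lucia, Ramiro, Nieves, Ximena, Ursula) there are 8 shares of (1/6)/8 = 1/48 each.
Living: Hugo, Joaquin, Catalina, Lucia, Ramiro, Nieves, Ximena, and Ursula — each takes 1/48.

Alonso 1/4; Catalina 1/48; Diego 1/12; Elena 1/4; Hugo 1/48; Joaquin 1/48; Lucia 1/48; Nieves 1/48; Pilar 1/12; Ramiro 1/48; Soledad 1/12; Ursula 1/48; Ximena 1/48; Yago 1/12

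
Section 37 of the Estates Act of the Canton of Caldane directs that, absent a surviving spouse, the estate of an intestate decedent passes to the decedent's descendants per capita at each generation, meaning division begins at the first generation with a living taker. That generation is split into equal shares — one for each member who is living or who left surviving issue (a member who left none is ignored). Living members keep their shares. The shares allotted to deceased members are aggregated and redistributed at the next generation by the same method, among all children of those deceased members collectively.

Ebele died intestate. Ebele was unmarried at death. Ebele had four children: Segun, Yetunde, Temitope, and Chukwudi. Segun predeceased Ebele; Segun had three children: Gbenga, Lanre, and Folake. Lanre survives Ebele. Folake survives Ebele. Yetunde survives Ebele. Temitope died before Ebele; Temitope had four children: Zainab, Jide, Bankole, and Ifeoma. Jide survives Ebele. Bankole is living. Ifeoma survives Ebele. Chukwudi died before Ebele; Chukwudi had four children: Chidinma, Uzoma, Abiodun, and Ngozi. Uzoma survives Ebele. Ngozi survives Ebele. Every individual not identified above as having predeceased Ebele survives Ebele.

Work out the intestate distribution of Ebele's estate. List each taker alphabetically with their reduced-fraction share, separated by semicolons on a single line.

Abiodun 3/44; Bankole 3/44; Chidinma 3/44; Folake 3/44; Gbenga 3/44; Ifeoma 3/44; Jide 3/44; Lanre 3/44; Ngozi 3/44; Uzoma 3/44; Yetunde 1/4; Zainab 3/44

There is no surviving spouse, so the entire estate passes to Ebele's descendants per capita at each generation.
At generation 1 (Segun, Yetunde, Temitope, Chukwudi) there are 4 shares of (1)/4 = 1/4 each.
Living: Yetunde — each takes 1/4.
Deceased: Segun, Temitope, and Chukwudi. Their combined 3/4 is pooled and carried to generation 2.
At generation 2 (Gbenga, Lanre, Folake, Zainab, Jide, Bankole, Ifeoma, Chidinma, Uzoma, Abiodun, Ngozi) there are 11 shares of (3/4)/11 = 3/44 each.
Living: Gbenga, Lanre, Folake, Zainab, Jide, Bankole, Ifeoma, Chidinma, Uzoma, Abiodun, and Ngozi — each takes 3/44.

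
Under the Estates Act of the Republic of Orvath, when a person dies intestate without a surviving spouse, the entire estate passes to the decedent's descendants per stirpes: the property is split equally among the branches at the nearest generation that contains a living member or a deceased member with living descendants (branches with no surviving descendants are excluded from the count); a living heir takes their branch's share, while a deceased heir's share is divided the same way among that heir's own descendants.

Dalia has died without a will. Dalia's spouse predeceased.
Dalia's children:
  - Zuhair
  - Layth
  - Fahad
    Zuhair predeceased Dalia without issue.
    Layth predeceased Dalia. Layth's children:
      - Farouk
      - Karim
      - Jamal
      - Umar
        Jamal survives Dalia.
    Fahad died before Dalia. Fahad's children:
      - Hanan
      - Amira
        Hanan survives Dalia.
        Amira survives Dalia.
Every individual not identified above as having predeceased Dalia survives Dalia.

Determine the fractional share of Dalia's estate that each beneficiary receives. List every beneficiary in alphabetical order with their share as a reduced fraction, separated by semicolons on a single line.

Amira 1/4; Farouk 1/8; Hanan 1/4; Jamal 1/8; Karim 1/8; Umar 1/8

There is no surviving spouse, so the entire estate passes to Dalia's descendants per stirpes.
Zuhair left no surviving issue, so that branch lapses and is disregarded.
The estate is divided into 2 equal shares of 1/2 among Layth, Fahad.
Layth predeceased; the 1/2 allotted to Layth's branch passes to Layth's issue by representation.
The 1/2 is divided into 4 equal shares of 1/8 among Farouk, Karim, Jamal, Umar.
Farouk is living and takes 1/8.
Karim is living and takes 1/8.
Jamal is living and takes 1/8.
Umar is living and takes 1/8.
Fahad predeceased; the 1/2 allotted to Fahad's branch passes to Fahad's issue by representation.
The 1/2 is divided into 2 equal shares of 1/4 among Hanan, Amira.
Hanan is living and takes 1/4.
Amira is living and takes 1/4.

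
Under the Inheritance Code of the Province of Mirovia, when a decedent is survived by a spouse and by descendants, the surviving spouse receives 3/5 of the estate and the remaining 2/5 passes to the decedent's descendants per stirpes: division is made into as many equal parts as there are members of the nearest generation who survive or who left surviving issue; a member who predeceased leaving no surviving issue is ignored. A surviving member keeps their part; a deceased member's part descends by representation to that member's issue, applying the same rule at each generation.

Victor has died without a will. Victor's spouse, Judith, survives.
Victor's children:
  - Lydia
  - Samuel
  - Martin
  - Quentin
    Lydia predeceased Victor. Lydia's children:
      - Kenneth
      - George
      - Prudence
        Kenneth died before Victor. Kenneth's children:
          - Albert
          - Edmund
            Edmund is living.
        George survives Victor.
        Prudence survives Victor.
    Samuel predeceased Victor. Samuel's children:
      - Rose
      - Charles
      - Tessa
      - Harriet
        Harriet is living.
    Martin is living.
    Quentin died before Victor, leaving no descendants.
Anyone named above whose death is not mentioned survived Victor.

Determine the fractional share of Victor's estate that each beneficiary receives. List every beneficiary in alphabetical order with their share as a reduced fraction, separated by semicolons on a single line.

Albert 1/45; Charles 1/30; Edmund 1/45; George 2/45; Harriet 1/30; Judith 3/5; Martin 2/15; Prudence 2/45; Rose 1/30; Tessa 1/30

Judith, as surviving spouse, takes 3/5.
The remaining 2/5 passes to Victor's descendants per stirpes.
Quentin left no surviving issue, so that branch lapses and is disregarded.
The 2/5 is divided into 3 equal shares of 2/15 among Lydia, Samuel, Martin.
Lydia predeceased; the 2/15 allotted to Lydia's branch passes to Lydia's issue by representation.
The 2/15 is divided into 3 equal shares of 2/45 among Kenneth, George, Prudence.
Kenneth predeceased; the 2/45 allotted to Kenneth's branch passes to Kenneth's issue by representation.
The 2/45 is divided into 2 equal shares of 1/45 among Albert, Edmund.
Albert is living and takes 1/45.
Edmund is living and takes 1/45.
George is living and takes 2/45.
Prudence is living and takes 2/45.
Samuel predeceased; the 2/15 allotted to Samuel's branch passes to Samuel's issue by representation.
The 2/15 is divided into 4 equal shares of 1/30 among Rose, Charles, Tessa, Harriet.
Rose is living and takes 1/30.
Charles is living and takes 1/30.
Tessa is living and takes 1/30.
Harriet is living and takes 1/30.
Martin is living and takes 2/15.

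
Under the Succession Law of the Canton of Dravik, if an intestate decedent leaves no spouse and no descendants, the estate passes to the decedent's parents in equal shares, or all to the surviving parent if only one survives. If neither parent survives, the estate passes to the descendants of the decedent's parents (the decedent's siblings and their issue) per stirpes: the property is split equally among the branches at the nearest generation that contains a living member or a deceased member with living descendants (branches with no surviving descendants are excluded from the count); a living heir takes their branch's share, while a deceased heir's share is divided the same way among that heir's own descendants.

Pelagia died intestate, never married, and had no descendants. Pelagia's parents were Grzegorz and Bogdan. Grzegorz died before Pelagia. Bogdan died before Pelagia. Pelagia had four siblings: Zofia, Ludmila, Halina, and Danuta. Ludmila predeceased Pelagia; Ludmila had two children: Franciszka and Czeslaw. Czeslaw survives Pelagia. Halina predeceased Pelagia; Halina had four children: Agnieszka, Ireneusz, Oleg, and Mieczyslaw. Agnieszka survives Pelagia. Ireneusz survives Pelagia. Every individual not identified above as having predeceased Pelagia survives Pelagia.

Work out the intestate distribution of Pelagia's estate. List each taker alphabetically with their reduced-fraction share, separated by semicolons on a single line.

Agnieszka 1/16; Czeslaw 1/8; Danuta 1/4; Franciszka 1/8; Ireneusz 1/16; Mieczyslaw 1/16; Oleg 1/16; Zofia 1/4

Neither parent survives and there are no descendants, so the estate passes to Pelagia's siblings and their issue per stirpes.
The estate is divided into 4 equal shares of 1/4 among Zofia, Ludmila, Halina, Danuta.
Zofia is living and takes 1/4.
Ludmila predeceased; the 1/4 allotted to Ludmila's branch passes to Ludmila's issue by representation.
The 1/4 is divided into 2 equal shares of 1/8 among Franciszka, Czeslaw.
Franciszka is living and takes 1/8.
Czeslaw is living and takes 1/8.
Halina predeceased; the 1/4 allotted to Halina's branch passes to Halina's issue by representation.
The 1/4 is divided into 4 equal shares of 1/16 among Agnieszka, Ireneusz, Oleg, Mieczyslaw.
Agnieszka is living and takes 1/16.
Ireneusz is living and takes 1/16.
Oleg is living and takes 1/16.
Mieczyslaw is living and takes 1/16.
Danuta is living and takes 1/4.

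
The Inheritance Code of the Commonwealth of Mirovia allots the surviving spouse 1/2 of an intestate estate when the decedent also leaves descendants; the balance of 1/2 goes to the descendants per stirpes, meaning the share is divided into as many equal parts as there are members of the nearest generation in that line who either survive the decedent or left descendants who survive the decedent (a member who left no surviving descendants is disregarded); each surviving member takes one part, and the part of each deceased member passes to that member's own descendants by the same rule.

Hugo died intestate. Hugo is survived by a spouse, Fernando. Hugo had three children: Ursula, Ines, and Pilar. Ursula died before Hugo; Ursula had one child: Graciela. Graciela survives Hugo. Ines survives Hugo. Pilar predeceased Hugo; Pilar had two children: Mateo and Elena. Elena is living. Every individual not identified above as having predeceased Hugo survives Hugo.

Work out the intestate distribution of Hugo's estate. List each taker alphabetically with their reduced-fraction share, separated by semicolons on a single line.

Elena 1/12; Fernando 1/2; Graciela 1/6; Ines 1/6; Mateo 1/12

Fernando, as surviving spouse, takes 1/2.
The remaining 1/2 passes to Hugo's descendants per stirpes.
The 1/2 is divided into 3 equal shares of 1/6 among Ursula, Ines, Pilar.
Ursula predeceased; the 1/6 allotted to Ursula's branch passes to Ursula's issue by representation.
Graciela is the sole taker at this level and receives the full 1/6.
Ines is living and takes 1/6.
Pilar predeceased; the 1/6 allotted to Pilar's branch passes to Pilar's issue by representation.
The 1/6 is divided into 2 equal shares of 1/12 among Mateo, Elena.
Mateo is living and takes 1/12.
Elena is living and takes 1/12.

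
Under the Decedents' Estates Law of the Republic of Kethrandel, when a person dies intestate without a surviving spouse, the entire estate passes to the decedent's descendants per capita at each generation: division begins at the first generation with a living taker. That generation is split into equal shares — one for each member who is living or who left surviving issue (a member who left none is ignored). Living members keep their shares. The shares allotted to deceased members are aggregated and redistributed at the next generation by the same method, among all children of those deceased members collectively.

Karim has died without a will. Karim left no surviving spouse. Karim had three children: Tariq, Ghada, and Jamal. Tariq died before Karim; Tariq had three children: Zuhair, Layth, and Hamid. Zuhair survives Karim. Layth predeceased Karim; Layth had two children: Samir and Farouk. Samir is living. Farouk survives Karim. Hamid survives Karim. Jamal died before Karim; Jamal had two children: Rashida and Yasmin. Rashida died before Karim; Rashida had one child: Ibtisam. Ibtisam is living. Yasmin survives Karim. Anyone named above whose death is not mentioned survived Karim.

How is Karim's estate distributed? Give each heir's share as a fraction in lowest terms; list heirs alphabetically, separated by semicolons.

There is no surviving spouse, so the entire estate passes to Karim's descendants per capita at each generation.
At generation 1 (Tariq, Ghada, Jamal) there are 3 shares of (1)/3 = 1/3 each.
Living: Ghada — each takes 1/3.
Deceased: Tariq and Jamal. Their combined 2/3 is pooled and carried to generation 2.
At generation 2 (Zuhair, Layth, Hamid, Rashida, Yasmin) there are 5 shares of (2/3)/5 = 2/15 each.
Living: Zuhair, Hamid, and Yasmin — each takes 2/15.
Deceased: Layth and Rashida. Their combined 4/15 is pooled and carried to generation 3.
At generation 3 (Samir, Farouk, Ibtisam) there are 3 shares of (4/15)/3 = 4/45 each.
Living: Samir, Farouk, and Ibtisam — each takes 4/45.

Farouk 4/45; Ghada 1/3; Hamid 2/15; Ibtisam 4/45; Samir 4/45; Yasmin 2/15; Zuhair 2/15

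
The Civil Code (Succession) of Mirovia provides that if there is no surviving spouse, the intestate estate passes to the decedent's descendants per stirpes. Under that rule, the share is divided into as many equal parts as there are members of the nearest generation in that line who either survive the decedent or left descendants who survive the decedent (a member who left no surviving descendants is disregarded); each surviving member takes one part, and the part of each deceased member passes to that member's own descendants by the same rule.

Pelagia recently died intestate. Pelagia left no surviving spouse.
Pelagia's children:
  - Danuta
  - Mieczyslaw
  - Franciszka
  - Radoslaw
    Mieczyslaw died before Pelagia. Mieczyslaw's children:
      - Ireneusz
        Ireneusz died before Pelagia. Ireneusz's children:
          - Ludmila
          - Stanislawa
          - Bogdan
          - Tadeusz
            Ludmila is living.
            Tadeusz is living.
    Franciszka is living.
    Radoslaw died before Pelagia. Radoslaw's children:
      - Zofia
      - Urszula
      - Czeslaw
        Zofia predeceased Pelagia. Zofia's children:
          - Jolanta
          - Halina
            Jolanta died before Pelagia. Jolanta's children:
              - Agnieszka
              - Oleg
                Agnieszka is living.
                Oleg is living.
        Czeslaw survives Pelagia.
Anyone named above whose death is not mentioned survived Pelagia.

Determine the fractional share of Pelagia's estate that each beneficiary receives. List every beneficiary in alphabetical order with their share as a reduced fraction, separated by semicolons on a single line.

There is no surviving spouse, so the entire estate passes to Pelagia's descendants per stirpes.
The estate is divided into 4 equal shares of 1/4 among Danuta, Mieczyslaw, Franciszka, Radoslaw.
Danuta is living and takes 1/4.
Mieczyslaw predeceased; the 1/4 allotted to Mieczyslaw's branch passes to Mieczyslaw's issue by representation.
Ireneusz's line is the sole branch at this level, so the full 1/4 passes to Ireneusz's issue by representation.
The 1/4 is divided into 4 equal shares of 1/16 among Ludmila, Stanislawa, Bogdan, Tadeusz.
Ludmila is living and takes 1/16.
Stanislawa is living and takes 1/16.
Bogdan is living and takes 1/16.
Tadeusz is living and takes 1/16.
Franciszka is living and takes 1/4.
Radoslaw predeceased; the 1/4 allotted to Radoslaw's branch passes to Radoslaw's issue by representation.
The 1/4 is divided into 3 equal shares of 1/12 among Zofia, Urszula, Czeslaw.
Zofia predeceased; the 1/12 allotted to Zofia's branch passes to Zofia's issue by representation.
The 1/12 is divided into 2 equal shares of 1/24 among Jolanta, Halina.
Jolanta predeceased; the 1/24 allotted to Jolanta's branch passes to Jolanta's issue by representation.
The 1/24 is divided into 2 equal shares of 1/48 among Agnieszka, Oleg.
Agnieszka is living and takes 1/48.
Oleg is living and takes 1/48.
Halina is living and takes 1/24.
Urszula is living and takes 1/12.
Czeslaw is living and takes 1/12.

Agnieszka 1/48; Bogdan 1/16; Czeslaw 1/12; Danuta 1/4; Franciszka 1/4; Halina 1/24; Ludmila 1/16; Oleg 1/48; Stanislawa 1/16; Tadeusz 1/16; Urszula 1/12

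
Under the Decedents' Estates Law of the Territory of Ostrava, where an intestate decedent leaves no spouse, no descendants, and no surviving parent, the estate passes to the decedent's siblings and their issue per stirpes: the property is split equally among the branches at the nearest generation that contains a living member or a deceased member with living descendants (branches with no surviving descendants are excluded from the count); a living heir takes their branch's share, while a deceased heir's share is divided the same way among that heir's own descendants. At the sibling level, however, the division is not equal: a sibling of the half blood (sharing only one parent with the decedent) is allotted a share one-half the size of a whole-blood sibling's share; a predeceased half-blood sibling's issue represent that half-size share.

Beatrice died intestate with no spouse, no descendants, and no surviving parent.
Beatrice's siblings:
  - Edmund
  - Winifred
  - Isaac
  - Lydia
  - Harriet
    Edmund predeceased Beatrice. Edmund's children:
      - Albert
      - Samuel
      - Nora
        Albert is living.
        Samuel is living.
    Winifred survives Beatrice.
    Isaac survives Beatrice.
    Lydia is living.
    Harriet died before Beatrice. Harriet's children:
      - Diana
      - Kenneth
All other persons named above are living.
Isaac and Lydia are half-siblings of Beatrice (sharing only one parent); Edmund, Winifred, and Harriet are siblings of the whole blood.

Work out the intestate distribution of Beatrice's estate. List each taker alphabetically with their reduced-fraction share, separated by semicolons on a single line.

No spouse, descendants, or parent survives, so the estate passes to Beatrice's siblings per stirpes.
Half-blood siblings count for one-half the weight of whole-blood siblings at the initial division.
Dividing 1 in proportion to weights (total weight 4): Edmund (weight 1) → 1/4; Winifred (weight 1) → 1/4; Isaac (weight 1/2) → 1/8; Lydia (weight 1/2) → 1/8; Harriet (weight 1) → 1/4.
Edmund predeceased; the 1/4 allotted to Edmund's branch passes to Edmund's issue by representation.
The 1/4 is divided into 3 equal shares of 1/12 among Albert, Samuel, Nora.
Albert is living and takes 1/12.
Samuel is living and takes 1/12.
Nora is living and takes 1/12.
Winifred is living and takes 1/4.
Isaac is living and takes 1/8.
Lydia is living and takes 1/8.
Harriet predeceased; the 1/4 allotted to Harriet's branch passes to Harriet's issue by representation.
The 1/4 is divided into 2 equal shares of 1/8 among Diana, Kenneth.
Diana is living and takes 1/8.
Kenneth is living and takes 1/8.

Albert 1/12; Diana 1/8; Isaac 1/8; Kenneth 1/8; Lydia 1/8; Nora 1/12; Samuel 1/12; Winifred 1/4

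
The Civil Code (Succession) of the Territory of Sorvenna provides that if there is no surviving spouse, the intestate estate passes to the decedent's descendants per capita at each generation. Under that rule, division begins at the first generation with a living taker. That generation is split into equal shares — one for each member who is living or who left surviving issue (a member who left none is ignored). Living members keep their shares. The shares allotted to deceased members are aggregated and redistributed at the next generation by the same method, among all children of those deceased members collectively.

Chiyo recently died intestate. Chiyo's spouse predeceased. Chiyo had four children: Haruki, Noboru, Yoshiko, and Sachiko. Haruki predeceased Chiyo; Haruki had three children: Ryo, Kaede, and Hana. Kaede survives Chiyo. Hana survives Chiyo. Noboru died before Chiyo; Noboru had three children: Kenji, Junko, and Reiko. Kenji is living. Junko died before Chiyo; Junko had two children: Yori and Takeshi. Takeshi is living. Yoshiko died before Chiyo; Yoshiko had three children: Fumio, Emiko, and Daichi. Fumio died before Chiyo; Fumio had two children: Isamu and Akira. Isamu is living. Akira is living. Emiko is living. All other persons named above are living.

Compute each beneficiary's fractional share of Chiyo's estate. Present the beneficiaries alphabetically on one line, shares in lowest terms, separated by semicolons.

Akira 1/24; Daichi 1/12; Emiko 1/12; Hana 1/12; Isamu 1/24; Kaede 1/12; Kenji 1/12; Reiko 1/12; Ryo 1/12; Sachiko 1/4; Takeshi 1/24; Yori 1/24

There is no surviving spouse, so the entire estate passes to Chiyo's descendants per capita at each generation.
At generation 1 (Haruki, Noboru, Yoshiko, Sachiko) there are 4 shares of (1)/4 = 1/4 each.
Living: Sachiko — each takes 1/4.
Deceased: Haruki, Noboru, and Yoshiko. Their combined 3/4 is pooled and carried to generation 2.
At generation 2 (Ryo, Kaede, Hana, Kenji, Junko, Reiko, Fumio, Emiko, Daichi) there are 9 shares of (3/4)/9 = 1/12 each.
Living: Ryo, Kaede, Hana, Kenji, Reiko, Emiko, and Daichi — each takes 1/12.
Deceased: Junko and Fumio. Their combined 1/6 is pooled and carried to generation 3.
At generation 3 (Yori, Takeshi, Isamu, Akira) there are 4 shares of (1/6)/4 = 1/24 each.
Living: Yori, Takeshi, Isamu, and Akira — each takes 1/24.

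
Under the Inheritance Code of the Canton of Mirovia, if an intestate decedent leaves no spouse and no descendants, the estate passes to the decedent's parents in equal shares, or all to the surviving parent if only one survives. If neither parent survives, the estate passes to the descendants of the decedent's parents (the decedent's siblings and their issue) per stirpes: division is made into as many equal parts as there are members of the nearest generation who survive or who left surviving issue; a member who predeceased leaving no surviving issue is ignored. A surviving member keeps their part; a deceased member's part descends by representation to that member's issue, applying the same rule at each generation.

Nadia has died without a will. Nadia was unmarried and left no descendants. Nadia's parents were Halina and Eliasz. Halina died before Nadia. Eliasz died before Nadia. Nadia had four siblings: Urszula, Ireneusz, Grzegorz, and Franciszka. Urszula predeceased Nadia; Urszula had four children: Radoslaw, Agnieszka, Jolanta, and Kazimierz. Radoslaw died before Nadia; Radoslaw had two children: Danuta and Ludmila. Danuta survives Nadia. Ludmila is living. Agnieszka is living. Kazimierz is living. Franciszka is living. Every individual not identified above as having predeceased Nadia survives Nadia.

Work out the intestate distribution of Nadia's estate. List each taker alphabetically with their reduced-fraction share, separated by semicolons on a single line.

Neither parent survives and there are no descendants, so the estate passes to Nadia's siblings and their issue per stirpes.
The estate is divided into 4 equal shares of 1/4 among Urszula, Ireneusz, Grzegorz, Franciszka.
Urszula predeceased; the 1/4 allotted to Urszula's branch passes to Urszula's issue by representation.
The 1/4 is divided into 4 equal shares of 1/16 among Radoslaw, Agnieszka, Jolanta, Kazimierz.
Radoslaw predeceased; the 1/16 allotted to Radoslaw's branch passes to Radoslaw's issue by representation.
The 1/16 is divided into 2 equal shares of 1/32 among Danuta, Ludmila.
Danuta is living and takes 1/32.
Ludmila is living and takes 1/32.
Agnieszka is living and takes 1/16.
Jolanta is living and takes 1/16.
Kazimierz is living and takes 1/16.
Ireneusz is living and takes 1/4.
Grzegorz is living and takes 1/4.
Franciszka is living and takes 1/4.

Agnieszka 1/16; Danuta 1/32; Franciszka 1/4; Grzegorz 1/4; Ireneusz 1/4; Jolanta 1/16; Kazimierz 1/16; Ludmila 1/32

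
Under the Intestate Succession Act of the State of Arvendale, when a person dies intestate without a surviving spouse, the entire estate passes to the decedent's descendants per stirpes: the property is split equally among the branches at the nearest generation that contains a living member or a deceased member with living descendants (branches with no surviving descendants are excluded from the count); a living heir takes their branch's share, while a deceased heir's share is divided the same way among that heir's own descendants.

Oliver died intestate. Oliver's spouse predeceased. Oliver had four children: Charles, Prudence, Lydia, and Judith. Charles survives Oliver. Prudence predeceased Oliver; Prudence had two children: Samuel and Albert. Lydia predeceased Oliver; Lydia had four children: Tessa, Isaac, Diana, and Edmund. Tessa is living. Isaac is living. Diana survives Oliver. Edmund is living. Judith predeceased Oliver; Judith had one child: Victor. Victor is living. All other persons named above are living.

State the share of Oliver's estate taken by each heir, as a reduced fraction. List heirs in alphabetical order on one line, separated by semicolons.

There is no surviving spouse, so the entire estate passes to Oliver's descendants per stirpes.
The estate is divided into 4 equal shares of 1/4 among Charles, Prudence, Lydia, Judith.
Charles is living and takes 1/4.
Prudence predeceased; the 1/4 allotted to Prudence's branch passes to Prudence's issue by representation.
The 1/4 is divided into 2 equal shares of 1/8 among Samuel, Albert.
Samuel is living and takes 1/8.
Albert is living and takes 1/8.
Lydia predeceased; the 1/4 allotted to Lydia's branch passes to Lydia's issue by representation.
The 1/4 is divided into 4 equal shares of 1/16 among Tessa, Isaac, Diana, Edmund.
Tessa is living and takes 1/16.
Isaac is living and takes 1/16.
Diana is living and takes 1/16.
Edmund is living and takes 1/16.
Judith predeceased; the 1/4 allotted to Judith's branch passes to Judith's issue by representation.
Victor is the sole taker at this level and receives the full 1/4.

Albert 1/8; Charles 1/4; Diana 1/16; Edmund 1/16; Isaac 1/16; Samuel 1/8; Tessa 1/16; Victor 1/4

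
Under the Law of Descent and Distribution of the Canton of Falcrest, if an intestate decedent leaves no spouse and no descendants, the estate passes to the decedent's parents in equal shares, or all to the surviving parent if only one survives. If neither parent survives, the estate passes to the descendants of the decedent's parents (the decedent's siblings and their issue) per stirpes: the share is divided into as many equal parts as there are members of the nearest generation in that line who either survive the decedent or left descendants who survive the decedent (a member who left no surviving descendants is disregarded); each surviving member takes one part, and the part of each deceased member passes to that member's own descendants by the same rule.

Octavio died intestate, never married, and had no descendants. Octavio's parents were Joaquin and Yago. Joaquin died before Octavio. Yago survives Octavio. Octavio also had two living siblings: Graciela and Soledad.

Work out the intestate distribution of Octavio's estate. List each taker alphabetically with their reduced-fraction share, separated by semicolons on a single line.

Yago 1

Only one parent, Yago, survives, so Yago takes the entire estate. The siblings take nothing because a surviving parent has priority.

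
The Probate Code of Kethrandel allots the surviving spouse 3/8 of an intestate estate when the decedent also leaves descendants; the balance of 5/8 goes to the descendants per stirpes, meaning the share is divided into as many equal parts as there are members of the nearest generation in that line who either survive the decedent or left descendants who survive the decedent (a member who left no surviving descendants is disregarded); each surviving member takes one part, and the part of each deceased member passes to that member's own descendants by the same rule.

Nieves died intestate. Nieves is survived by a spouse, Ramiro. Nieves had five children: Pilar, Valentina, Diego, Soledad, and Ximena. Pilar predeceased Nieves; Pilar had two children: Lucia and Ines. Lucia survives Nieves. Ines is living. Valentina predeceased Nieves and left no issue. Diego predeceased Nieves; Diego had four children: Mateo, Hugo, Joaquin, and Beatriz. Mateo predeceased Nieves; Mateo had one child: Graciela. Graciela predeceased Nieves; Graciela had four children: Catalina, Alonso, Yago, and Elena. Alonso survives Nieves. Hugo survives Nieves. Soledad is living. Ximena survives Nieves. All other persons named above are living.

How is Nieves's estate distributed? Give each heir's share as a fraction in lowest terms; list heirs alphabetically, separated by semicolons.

Ramiro, as surviving spouse, takes 3/8.
The remaining 5/8 passes to Nieves's descendants per stirpes.
Valentina left no surviving issue, so that branch lapses and is disregarded.
The 5/8 is divided into 4 equal shares of 5/32 among Pilar, Diego, Soledad, Ximena.
Pilar predeceased; the 5/32 allotted to Pilar's branch passes to Pilar's issue by representation.
The 5/32 is divided into 2 equal shares of 5/64 among Lucia, Ines.
Lucia is living and takes 5/64.
Ines is living and takes 5/64.
Diego predeceased; the 5/32 allotted to Diego's branch passes to Diego's issue by representation.
The 5/32 is divided into 4 equal shares of 5/128 among Mateo, Hugo, Joaquin, Beatriz.
Mateo predeceased; the 5/128 allotted to Mateo's branch passes to Mateo's issue by representation.
Graciela's line is the sole branch at this level, so the full 5/128 passes to Graciela's issue by representation.
The 5/128 is divided into 4 equal shares of 5/512 among Catalina, Alonso, Yago, Elena.
Catalina is living and takes 5/512.
Alonso is living and takes 5/512.
Yago is living and takes 5/512.
Elena is living and takes 5/512.
Hugo is living and takes 5/128.
Joaquin is living and takes 5/128.
Beatriz is living and takes 5/128.
Soledad is living and takes 5/32.
Ximena is living and takes 5/32.

Alonso 5/512; Beatriz 5/128; Catalina 5/512; Elena 5/512; Hugo 5/128; Ines 5/64; Joaquin 5/128; Lucia 5/64; Ramiro 3/8; Soledad 5/32; Ximena 5/32; Yago 5/512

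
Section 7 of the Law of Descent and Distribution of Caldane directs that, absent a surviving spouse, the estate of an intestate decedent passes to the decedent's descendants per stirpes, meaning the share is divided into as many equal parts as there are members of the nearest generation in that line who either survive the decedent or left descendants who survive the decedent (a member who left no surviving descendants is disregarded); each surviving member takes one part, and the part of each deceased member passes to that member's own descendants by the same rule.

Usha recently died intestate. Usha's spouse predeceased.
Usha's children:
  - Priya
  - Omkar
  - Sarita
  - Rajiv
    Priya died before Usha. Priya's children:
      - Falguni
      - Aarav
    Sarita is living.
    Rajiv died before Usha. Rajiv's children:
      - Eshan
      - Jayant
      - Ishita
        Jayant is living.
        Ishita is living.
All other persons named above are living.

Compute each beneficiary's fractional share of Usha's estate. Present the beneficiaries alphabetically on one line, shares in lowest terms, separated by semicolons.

Aarav 1/8; Eshan 1/12; Falguni 1/8; Ishita 1/12; Jayant 1/12; Omkar 1/4; Sarita 1/4

There is no surviving spouse, so the entire estate passes to Usha's descendants per stirpes.
The estate is divided into 4 equal shares of 1/4 among Priya, Omkar, Sarita, Rajiv.
Priya predeceased; the 1/4 allotted to Priya's branch passes to Priya's issue by representation.
The 1/4 is divided into 2 equal shares of 1/8 among Falguni, Aarav.
Falguni is living and takes 1/8.
Aarav is living and takes 1/8.
Omkar is living and takes 1/4.
Sarita is living and takes 1/4.
Rajiv predeceased; the 1/4 allotted to Rajiv's branch passes to Rajiv's issue by representation.
The 1/4 is divided into 3 equal shares of 1/12 among Eshan, Jayant, Ishita.
Eshan is living and takes 1/12.
Jayant is living and takes 1/12.
Ishita is living and takes 1/12.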